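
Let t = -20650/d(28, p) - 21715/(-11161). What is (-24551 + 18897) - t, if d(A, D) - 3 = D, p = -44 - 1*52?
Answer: -6101193487/1037973 ≈ -5878.0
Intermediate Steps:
p = -96 (p = -44 - 52 = -96)
d(A, D) = 3 + D
t = 232494145/1037973 (t = -20650/(3 - 96) - 21715/(-11161) = -20650/(-93) - 21715*(-1/11161) = -20650*(-1/93) + 21715/11161 = 20650/93 + 21715/11161 = 232494145/1037973 ≈ 223.99)
(-24551 + 18897) - t = (-24551 + 18897) - 1*232494145/1037973 = -5654 - 232494145/1037973 = -6101193487/1037973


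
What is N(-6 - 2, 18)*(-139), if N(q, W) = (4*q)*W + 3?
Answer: 79647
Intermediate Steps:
N(q, W) = 3 + 4*W*q (N(q, W) = 4*W*q + 3 = 3 + 4*W*q)
N(-6 - 2, 18)*(-139) = (3 + 4*18*(-6 - 2))*(-139) = (3 + 4*18*(-8))*(-139) = (3 - 576)*(-139) = -573*(-139) = 79647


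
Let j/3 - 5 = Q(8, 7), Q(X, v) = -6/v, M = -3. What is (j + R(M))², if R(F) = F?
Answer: 4356/49 ≈ 88.898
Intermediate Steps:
j = 87/7 (j = 15 + 3*(-6/7) = 15 - 18/7 = 87/7 ≈ 12.429)
(j + R(M))² = (87/7 - 3)² = (66/7)² = 4356/49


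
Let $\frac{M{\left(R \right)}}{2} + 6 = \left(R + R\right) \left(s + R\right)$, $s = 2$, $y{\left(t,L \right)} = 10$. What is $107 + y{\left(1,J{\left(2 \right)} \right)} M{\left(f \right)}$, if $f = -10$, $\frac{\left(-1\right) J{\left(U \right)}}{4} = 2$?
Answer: $3187$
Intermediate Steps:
$J{\left(U \right)} = -8$ ($J{\left(U \right)} = \left(-4\right) 2 = -8$)
$M{\left(R \right)} = -12 + 4 R \left(2 + R\right)$ ($M{\left(R \right)} = -12 + 2 \left(R + R\right) \left(2 + R\right) = -12 + 2 \cdot 2 R \left(2 + R\right) = -12 + 4 R \left(2 + R\right)$)
$107 + y{\left(1,J{\left(2 \right)} \right)} M{\left(f \right)} = 107 + 10 \left(-12 + 4 \left(-10\right)^{2} + 8 \left(-10\right)\right) = 107 + 10 \left(-12 + 4 \cdot 100 - 80\right) = 107 + 10 \left(-12 + 400 - 80\right) = 107 + 10 \cdot 308 = 107 + 3080 = 3187$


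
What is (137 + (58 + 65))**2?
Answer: 67600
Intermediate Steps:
(137 + (58 + 65))**2 = (137 + 123)**2 = 260**2 = 67600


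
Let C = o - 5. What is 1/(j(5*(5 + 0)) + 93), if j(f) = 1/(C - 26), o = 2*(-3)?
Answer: 37/3440 ≈ 0.010756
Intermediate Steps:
o = -6
C = -11 (C = -6 - 5 = -11)
j(f) = -1/37 (j(f) = 1/(-11 - 26) = 1/(-37) = -1/37)
1/(j(5*(5 + 0)) + 93) = 1/(-1/37 + 93) = 1/(3440/37) = 37/3440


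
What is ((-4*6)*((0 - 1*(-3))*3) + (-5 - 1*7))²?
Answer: 51984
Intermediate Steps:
((-4*6)*((0 - 1*(-3))*3) + (-5 - 1*7))² = (-24*(0 + 3)*3 + (-5 - 7))² = (-72*3 - 12)² = (-24*9 - 12)² = (-216 - 12)² = (-228)² = 51984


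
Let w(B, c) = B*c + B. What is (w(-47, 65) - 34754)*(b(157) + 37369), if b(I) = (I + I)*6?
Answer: -1485961568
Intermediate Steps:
w(B, c) = B + B*c
b(I) = 12*I (b(I) = (2*I)*6 = 12*I)
(w(-47, 65) - 34754)*(b(157) + 37369) = (-47*(1 + 65) - 34754)*(12*157 + 37369) = (-47*66 - 34754)*(1884 + 37369) = (-3102 - 34754)*39253 = -37856*39253 = -1485961568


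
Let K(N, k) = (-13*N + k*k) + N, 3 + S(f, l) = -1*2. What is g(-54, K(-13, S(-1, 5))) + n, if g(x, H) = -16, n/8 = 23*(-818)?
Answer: -150528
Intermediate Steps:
S(f, l) = -5 (S(f, l) = -3 - 1*2 = -3 - 2 = -5)
K(N, k) = k**2 - 12*N (K(N, k) = (-13*N + k**2) + N = (k**2 - 13*N) + N = k**2 - 12*N)
n = -150512 (n = 8*(23*(-818)) = 8*(-18814) = -150512)
g(-54, K(-13, S(-1, 5))) + n = -16 - 150512 = -150528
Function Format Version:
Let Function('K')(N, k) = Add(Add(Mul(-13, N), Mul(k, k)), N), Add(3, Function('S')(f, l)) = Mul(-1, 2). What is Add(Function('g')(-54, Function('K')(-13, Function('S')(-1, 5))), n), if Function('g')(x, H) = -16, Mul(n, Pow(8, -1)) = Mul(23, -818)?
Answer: -150528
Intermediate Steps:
Function('S')(f, l) = -5 (Function('S')(f, l) = Add(-3, Mul(-1, 2)) = Add(-3, -2) = -5)
Function('K')(N, k) = Add(Pow(k, 2), Mul(-12, N)) (Function('K')(N, k) = Add(Add(Mul(-13, N), Pow(k, 2)), N) = Add(Add(Pow(k, 2), Mul(-13, N)), N) = Add(Pow(k, 2), Mul(-12, N)))
n = -150512 (n = Mul(8, Mul(23, -818)) = Mul(8, -18814) = -150512)
Add(Function('g')(-54, Function('K')(-13, Function('S')(-1, 5))), n) = Add(-16, -150512) = -150528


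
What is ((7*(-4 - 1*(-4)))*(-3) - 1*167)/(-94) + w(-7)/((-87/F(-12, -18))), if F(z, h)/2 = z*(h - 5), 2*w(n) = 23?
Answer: -194061/2726 ≈ -71.189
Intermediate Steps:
w(n) = 23/2 (w(n) = (½)*23 = 23/2)
F(z, h) = 2*z*(-5 + h) (F(z, h) = 2*(z*(h - 5)) = 2*(z*(-5 + h)) = 2*z*(-5 + h))
((7*(-4 - 1*(-4)))*(-3) - 1*167)/(-94) + w(-7)/((-87/F(-12, -18))) = ((7*(-4 - 1*(-4)))*(-3) - 1*167)/(-94) + 23/(2*((-87*(-1/(24*(-5 - 18)))))) = ((7*(-4 + 4))*(-3) - 167)*(-1/94) + 23/(2*((-87/(2*(-12)*(-23))))) = ((7*0)*(-3) - 167)*(-1/94) + 23/(2*((-87/552))) = (0*(-3) - 167)*(-1/94) + 23/(2*((-87*1/552))) = (0 - 167)*(-1/94) + 23/(2*(-29/184)) = -167*(-1/94) + (23/2)*(-184/29) = 167/94 - 2116/29 = -194061/2726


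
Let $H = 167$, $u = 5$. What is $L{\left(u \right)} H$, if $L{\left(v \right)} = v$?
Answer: $835$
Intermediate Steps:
$L{\left(u \right)} H = 5 \cdot 167 = 835$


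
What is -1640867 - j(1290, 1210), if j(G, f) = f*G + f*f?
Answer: -4665867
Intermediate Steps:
j(G, f) = f² + G*f (j(G, f) = G*f + f² = f² + G*f)
-1640867 - j(1290, 1210) = -1640867 - 1210*(1290 + 1210) = -1640867 - 1210*2500 = -1640867 - 1*3025000 = -1640867 - 3025000 = -4665867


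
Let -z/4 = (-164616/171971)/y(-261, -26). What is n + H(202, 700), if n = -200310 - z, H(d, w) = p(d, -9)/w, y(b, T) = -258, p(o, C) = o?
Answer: -518434255420047/2588163550 ≈ -2.0031e+5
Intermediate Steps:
H(d, w) = d/w
z = -109744/7394753 (z = -4*(-164616/171971)/(-258) = -4*(-164616*1/171971)*(-1)/258 = -(-658464)*(-1)/(171971*258) = -4*27436/7394753 = -109744/7394753 ≈ -0.014841)
n = -1481242863686/7394753 (n = -200310 - 1*(-109744/7394753) = -200310 + 109744/7394753 = -1481242863686/7394753 ≈ -2.0031e+5)
n + H(202, 700) = -1481242863686/7394753 + 202/700 = -1481242863686/7394753 + 202*(1/700) = -1481242863686/7394753 + 101/350 = -518434255420047/2588163550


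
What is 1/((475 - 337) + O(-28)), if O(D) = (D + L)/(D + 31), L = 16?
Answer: 1/134 ≈ 0.0074627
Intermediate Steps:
O(D) = (16 + D)/(31 + D) (O(D) = (D + 16)/(D + 31) = (16 + D)/(31 + D))
1/((475 - 337) + O(-28)) = 1/((475 - 337) + (16 - 28)/(31 - 28)) = 1/(138 - 12/3) = 1/(138 + (1/3)*(-12)) = 1/(138 - 4) = 1/134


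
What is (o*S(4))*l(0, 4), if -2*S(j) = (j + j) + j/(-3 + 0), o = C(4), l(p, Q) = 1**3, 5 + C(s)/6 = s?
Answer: 20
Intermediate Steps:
C(s) = -30 + 6*s
l(p, Q) = 1
o = -6 (o = -30 + 6*4 = -30 + 24 = -6)
S(j) = -5*j/6 (S(j) = -((j + j) + j/(-3 + 0))/2 = -(2*j + j/(-3))/2 = -(2*j + j*(-1/3))/2 = -(2*j - j/3)/2 = -5*j/6)
(o*S(4))*l(0, 4) = -(-5)*4*1 = -6*(-10/3)*1 = 20*1 = 20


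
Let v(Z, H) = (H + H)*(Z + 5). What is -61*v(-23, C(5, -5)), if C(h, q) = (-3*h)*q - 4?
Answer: 155916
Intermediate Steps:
C(h, q) = -4 - 3*h*q (C(h, q) = -3*h*q - 4 = -4 - 3*h*q)
v(Z, H) = 2*H*(5 + Z) (v(Z, H) = (2*H)*(5 + Z) = 2*H*(5 + Z))
-61*v(-23, C(5, -5)) = -122*(-4 - 3*5*(-5))*(5 - 23) = -122*(-4 + 75)*(-18) = -122*71*(-18) = -61*(-2556) = 155916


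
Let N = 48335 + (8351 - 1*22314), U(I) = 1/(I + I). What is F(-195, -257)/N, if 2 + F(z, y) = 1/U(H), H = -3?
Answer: -2/8593 ≈ -0.00023275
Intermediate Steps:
U(I) = 1/(2*I)
F(z, y) = -8 (F(z, y) = -2 + 1/((½)/(-3)) = -2 + 1/((½)*(-⅓)) = -2 + 1/(-⅙) = -2 - 6 = -8)
N = 34372 (N = 48335 + (8351 - 22314) = 48335 - 13963 = 34372)
F(-195, -257)/N = -8/34372 = -8*1/34372 = -2/8593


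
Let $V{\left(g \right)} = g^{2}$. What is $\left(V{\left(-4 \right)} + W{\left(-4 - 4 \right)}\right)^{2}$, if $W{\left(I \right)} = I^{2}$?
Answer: $6400$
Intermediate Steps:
$\left(V{\left(-4 \right)} + W{\left(-4 - 4 \right)}\right)^{2} = \left(\left(-4\right)^{2} + \left(-4 - 4\right)^{2}\right)^{2} = \left(16 + \left(-4 - 4\right)^{2}\right)^{2} = \left(16 + \left(-8\right)^{2}\right)^{2} = \left(16 + 64\right)^{2} = 80^{2} = 6400$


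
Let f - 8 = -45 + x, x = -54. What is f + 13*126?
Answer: 1547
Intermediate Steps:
f = -91 (f = 8 + (-45 - 54) = 8 - 99 = -91)
f + 13*126 = -91 + 13*126 = -91 + 1638 = 1547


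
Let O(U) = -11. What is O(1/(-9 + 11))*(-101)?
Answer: 1111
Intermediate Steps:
O(1/(-9 + 11))*(-101) = -11*(-101) = 1111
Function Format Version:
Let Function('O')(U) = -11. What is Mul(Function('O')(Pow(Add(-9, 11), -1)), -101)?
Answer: 1111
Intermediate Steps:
Mul(Function('O')(Pow(Add(-9, 11), -1)), -101) = Mul(-11, -101) = 1111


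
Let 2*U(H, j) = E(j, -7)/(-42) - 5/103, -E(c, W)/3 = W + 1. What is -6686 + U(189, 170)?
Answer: -4820778/721 ≈ -6686.2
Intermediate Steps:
E(c, W) = -3 - 3*W (E(c, W) = -3*(W + 1) = -3*(1 + W) = -3 - 3*W)
U(H, j) = -172/721 (U(H, j) = ((-3 - 3*(-7))/(-42) - 5/103)/2 = ((-3 + 21)*(-1/42) - 5*1/103)/2 = (18*(-1/42) - 5/103)/2 = (-3/7 - 5/103)/2 = (1/2)*(-344/721) = -172/721)
-6686 + U(189, 170) = -6686 - 172/721 = -4820778/721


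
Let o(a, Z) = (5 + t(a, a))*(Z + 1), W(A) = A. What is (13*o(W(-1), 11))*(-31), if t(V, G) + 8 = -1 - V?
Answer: 14508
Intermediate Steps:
t(V, G) = -9 - V (t(V, G) = -8 + (-1 - V) = -9 - V)
o(a, Z) = (1 + Z)*(-4 - a) (o(a, Z) = (5 + (-9 - a))*(Z + 1) = (-4 - a)*(1 + Z) = (1 + Z)*(-4 - a))
(13*o(W(-1), 11))*(-31) = (13*(-4 - 1*(-1) + 5*11 - 1*11*(9 - 1)))*(-31) = (13*(-4 + 1 + 55 - 1*11*8))*(-31) = (13*(-4 + 1 + 55 - 88))*(-31) = (13*(-36))*(-31) = -468*(-31) = 14508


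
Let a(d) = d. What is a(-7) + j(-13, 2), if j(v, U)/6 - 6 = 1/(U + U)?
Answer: 61/2 ≈ 30.500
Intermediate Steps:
j(v, U) = 36 + 3/U (j(v, U) = 36 + 6/(U + U) = 36 + 6/((2*U)) = 36 + 6*(1/(2*U)) = 36 + 3/U)
a(-7) + j(-13, 2) = -7 + (36 + 3/2) = -7 + 75/2 = 61/2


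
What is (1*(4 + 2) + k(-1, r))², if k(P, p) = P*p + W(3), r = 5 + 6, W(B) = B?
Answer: 4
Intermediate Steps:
r = 11
k(P, p) = 3 + P*p (k(P, p) = P*p + 3 = 3 + P*p)
(1*(4 + 2) + k(-1, r))² = (1*(4 + 2) + (3 - 1*11))² = (1*6 + (3 - 11))² = (6 - 8)² = (-2)² = 4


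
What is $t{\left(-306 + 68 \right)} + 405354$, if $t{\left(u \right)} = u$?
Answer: $405116$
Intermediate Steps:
$t{\left(-306 + 68 \right)} + 405354 = \left(-306 + 68\right) + 405354 = -238 + 405354 = 405116$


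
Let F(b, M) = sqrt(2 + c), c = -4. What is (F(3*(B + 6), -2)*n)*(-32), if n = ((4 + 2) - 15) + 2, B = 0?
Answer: 224*I*sqrt(2) ≈ 316.78*I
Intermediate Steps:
n = -7 (n = (6 - 15) + 2 = -9 + 2 = -7)
F(b, M) = I*sqrt(2) (F(b, M) = sqrt(2 - 4) = sqrt(-2) = I*sqrt(2))
(F(3*(B + 6), -2)*n)*(-32) = ((I*sqrt(2))*(-7))*(-32) = -7*I*sqrt(2)*(-32) = 224*I*sqrt(2)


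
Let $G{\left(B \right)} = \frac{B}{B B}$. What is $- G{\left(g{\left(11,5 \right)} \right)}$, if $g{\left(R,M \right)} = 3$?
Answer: $- \frac{1}{3} \approx -0.33333$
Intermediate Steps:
$G{\left(B \right)} = \frac{1}{B}$ ($G{\left(B \right)} = \frac{B}{B^{2}} = \frac{1}{B}$)
$- G{\left(g{\left(11,5 \right)} \right)} = - \frac{1}{3}$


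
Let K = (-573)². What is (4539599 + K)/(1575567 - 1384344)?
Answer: 4867928/191223 ≈ 25.457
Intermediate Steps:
K = 328329
(4539599 + K)/(1575567 - 1384344) = (4539599 + 328329)/(1575567 - 1384344) = 4867928/191223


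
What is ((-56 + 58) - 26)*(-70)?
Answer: 1680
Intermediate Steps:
((-56 + 58) - 26)*(-70) = (2 - 26)*(-70) = -24*(-70) = 1680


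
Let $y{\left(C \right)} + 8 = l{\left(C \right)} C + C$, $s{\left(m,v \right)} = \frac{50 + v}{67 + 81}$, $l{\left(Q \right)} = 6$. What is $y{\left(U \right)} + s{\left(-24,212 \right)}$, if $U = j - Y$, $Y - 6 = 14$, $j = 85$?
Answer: $\frac{33209}{74} \approx 448.77$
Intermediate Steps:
$Y = 20$ ($Y = 6 + 14 = 20$)
$s{\left(m,v \right)} = \frac{25}{74} + \frac{v}{148}$ ($s{\left(m,v \right)} = \frac{50 + v}{148} = \left(50 + v\right) \frac{1}{148} = \frac{25}{74} + \frac{v}{148}$)
$U = 65$ ($U = 85 - 20 = 65$)
$y{\left(C \right)} = -8 + 7 C$ ($y{\left(C \right)} = -8 + \left(6 C + C\right) = -8 + 7 C$)
$y{\left(U \right)} + s{\left(-24,212 \right)} = \left(-8 + 7 \cdot 65\right) + \left(\frac{25}{74} + \frac{1}{148} \cdot 212\right) = \left(-8 + 455\right) + \left(\frac{25}{74} + \frac{53}{37}\right) = 447 + \frac{131}{74} = \frac{33209}{74}$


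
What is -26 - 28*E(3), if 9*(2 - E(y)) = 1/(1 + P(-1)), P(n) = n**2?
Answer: -724/9 ≈ -80.444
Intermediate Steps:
E(y) = 35/18 (E(y) = 2 - 1/(9*(1 + (-1)**2)) = 2 - 1/(9*(1 + 1)) = 2 - 1/9/2 = 2 - 1/9*1/2 = 2 - 1/18 = 35/18)
-26 - 28*E(3) = -26 - 28*35/18 = -26 - 490/9 = -724/9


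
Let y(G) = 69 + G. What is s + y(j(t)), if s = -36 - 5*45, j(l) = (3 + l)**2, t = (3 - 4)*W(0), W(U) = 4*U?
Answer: -183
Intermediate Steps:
t = 0 (t = (3 - 4)*(4*0) = -1*0 = 0)
s = -261 (s = -36 - 225 = -261)
s + y(j(t)) = -261 + (69 + (3 + 0)**2) = -261 + (69 + 3**2) = -261 + (69 + 9) = -261 + 78 = -183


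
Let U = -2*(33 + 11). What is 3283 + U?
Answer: 3195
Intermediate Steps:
U = -88 (U = -2*44 = -88)
3283 + U = 3283 - 88 = 3195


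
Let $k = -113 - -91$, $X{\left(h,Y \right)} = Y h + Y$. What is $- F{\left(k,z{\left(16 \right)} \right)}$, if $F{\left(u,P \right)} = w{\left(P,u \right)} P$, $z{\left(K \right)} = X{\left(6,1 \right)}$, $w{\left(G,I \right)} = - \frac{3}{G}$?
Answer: $3$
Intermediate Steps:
$X{\left(h,Y \right)} = Y + Y h$
$k = -22$ ($k = -113 + 91 = -22$)
$z{\left(K \right)} = 7$ ($z{\left(K \right)} = 1 \left(1 + 6\right) = 1 \cdot 7 = 7$)
$F{\left(u,P \right)} = -3$ ($F{\left(u,P \right)} = - \frac{3}{P} P = -3$)
$- F{\left(k,z{\left(16 \right)} \right)} = \left(-1\right) \left(-3\right) = 3$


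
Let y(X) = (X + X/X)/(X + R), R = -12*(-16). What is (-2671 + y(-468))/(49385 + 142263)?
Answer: -736729/52894848 ≈ -0.013928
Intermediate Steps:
R = 192
y(X) = (1 + X)/(192 + X) (y(X) = (X + X/X)/(X + 192) = (X + 1)/(192 + X) = (1 + X)/(192 + X))
(-2671 + y(-468))/(49385 + 142263) = (-2671 + (1 - 468)/(192 - 468))/(49385 + 142263) = (-2671 - 467/(-276))/191648 = (-2671 - 1/276*(-467))*(1/191648) = (-2671 + 467/276)*(1/191648) = -736729/276*1/191648 = -736729/52894848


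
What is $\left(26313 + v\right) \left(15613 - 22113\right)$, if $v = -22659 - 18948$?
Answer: $99411000$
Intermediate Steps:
$v = -41607$ ($v = -22659 - 18948 = -41607$)
$\left(26313 + v\right) \left(15613 - 22113\right) = \left(26313 - 41607\right) \left(15613 - 22113\right) = \left(-15294\right) \left(-6500\right) = 99411000$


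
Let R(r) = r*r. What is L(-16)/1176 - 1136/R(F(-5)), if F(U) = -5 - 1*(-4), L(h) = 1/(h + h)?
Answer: -42749953/37632 ≈ -1136.0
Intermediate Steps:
L(h) = 1/(2*h)
F(U) = -1 (F(U) = -5 + 4 = -1)
R(r) = r**2
L(-16)/1176 - 1136/R(F(-5)) = ((1/2)/(-16))/1176 - 1136/((-1)**2) = ((1/2)*(-1/16))*(1/1176) - 1136/1 = -1/32*1/1176 - 1136*1 = -1/37632 - 1136 = -42749953/37632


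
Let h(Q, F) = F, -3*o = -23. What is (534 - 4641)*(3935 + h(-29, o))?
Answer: -16192532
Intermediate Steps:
o = 23/3 (o = -1/3*(-23) = 23/3 ≈ 7.6667)
(534 - 4641)*(3935 + h(-29, o)) = (534 - 4641)*(3935 + 23/3) = -4107*11828/3 = -16192532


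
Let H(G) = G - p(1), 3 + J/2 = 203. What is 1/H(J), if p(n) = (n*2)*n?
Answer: 1/398 ≈ 0.0025126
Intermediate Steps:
J = 400 (J = -6 + 2*203 = -6 + 406 = 400)
p(n) = 2*n² (p(n) = (2*n)*n = 2*n²)
H(G) = -2 + G (H(G) = G - 2*1² = G - 2 = -2 + G)
1/H(J) = 1/(-2 + 400) = 1/398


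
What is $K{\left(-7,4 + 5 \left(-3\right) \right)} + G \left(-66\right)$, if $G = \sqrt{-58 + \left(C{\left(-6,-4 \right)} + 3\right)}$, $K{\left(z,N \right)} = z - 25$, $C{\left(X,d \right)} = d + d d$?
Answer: $-32 - 66 i \sqrt{43} \approx -32.0 - 432.79 i$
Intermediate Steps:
$C{\left(X,d \right)} = d + d^{2}$
$K{\left(z,N \right)} = -25 + z$ ($K{\left(z,N \right)} = z - 25 = -25 + z$)
$G = i \sqrt{43}$ ($G = \sqrt{-58 - \left(-3 + 4 \left(1 - 4\right)\right)} = \sqrt{-58 + \left(\left(-4\right) \left(-3\right) + 3\right)} = \sqrt{-58 + \left(12 + 3\right)} = \sqrt{-58 + 15} = \sqrt{-43} = i \sqrt{43} \approx 6.5574 i$)
$K{\left(-7,4 + 5 \left(-3\right) \right)} + G \left(-66\right) = \left(-25 - 7\right) + i \sqrt{43} \left(-66\right) = -32 - 66 i \sqrt{43}$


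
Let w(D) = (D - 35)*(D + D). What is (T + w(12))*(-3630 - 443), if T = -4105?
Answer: 18967961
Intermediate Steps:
w(D) = 2*D*(-35 + D) (w(D) = (-35 + D)*(2*D) = 2*D*(-35 + D))
(T + w(12))*(-3630 - 443) = (-4105 + 2*12*(-35 + 12))*(-3630 - 443) = (-4105 + 2*12*(-23))*(-4073) = (-4105 - 552)*(-4073) = -4657*(-4073) = 18967961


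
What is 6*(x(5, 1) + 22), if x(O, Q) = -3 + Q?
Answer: 120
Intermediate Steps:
6*(x(5, 1) + 22) = 6*((-3 + 1) + 22) = 6*(-2 + 22) = 6*20 = 120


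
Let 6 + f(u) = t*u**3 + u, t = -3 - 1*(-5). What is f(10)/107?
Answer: 2004/107 ≈ 18.729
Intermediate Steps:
t = 2 (t = -3 + 5 = 2)
f(u) = -6 + u + 2*u**3 (f(u) = -6 + (2*u**3 + u) = -6 + (u + 2*u**3) = -6 + u + 2*u**3)
f(10)/107 = (-6 + 10 + 2*10**3)/107 = (-6 + 10 + 2*1000)*(1/107) = (-6 + 10 + 2000)*(1/107) = 2004*(1/107) = 2004/107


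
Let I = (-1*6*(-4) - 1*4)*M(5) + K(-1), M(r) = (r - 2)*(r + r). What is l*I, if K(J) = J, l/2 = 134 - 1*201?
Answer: -80266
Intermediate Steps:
l = -134 (l = 2*(134 - 1*201) = 2*(134 - 201) = 2*(-67) = -134)
M(r) = 2*r*(-2 + r) (M(r) = (-2 + r)*(2*r) = 2*r*(-2 + r))
I = 599 (I = (-1*6*(-4) - 1*4)*(2*5*(-2 + 5)) - 1 = (-6*(-4) - 4)*(2*5*3) - 1 = (24 - 4)*30 - 1 = 20*30 - 1 = 600 - 1 = 599)
l*I = -134*599 = -80266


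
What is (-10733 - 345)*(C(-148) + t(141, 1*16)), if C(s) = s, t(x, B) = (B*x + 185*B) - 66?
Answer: -55412156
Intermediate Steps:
t(x, B) = -66 + 185*B + B*x (t(x, B) = (185*B + B*x) - 66 = -66 + 185*B + B*x)
(-10733 - 345)*(C(-148) + t(141, 1*16)) = (-10733 - 345)*(-148 + (-66 + 185*(1*16) + (1*16)*141)) = -11078*(-148 + (-66 + 185*16 + 16*141)) = -11078*(-148 + (-66 + 2960 + 2256)) = -11078*(-148 + 5150) = -11078*5002 = -55412156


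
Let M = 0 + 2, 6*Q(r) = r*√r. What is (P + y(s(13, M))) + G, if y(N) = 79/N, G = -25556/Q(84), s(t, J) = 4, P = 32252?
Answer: 129087/4 - 6389*√21/147 ≈ 32073.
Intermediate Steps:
Q(r) = r^(3/2)/6 (Q(r) = (r*√r)/6 = r^(3/2)/6)
M = 2
G = -6389*√21/147 (G = -25556*√21/588 = -6389*√21/147 ≈ -199.17)
(P + y(s(13, M))) + G = (32252 + 79/4) - 6389*√21/147 = 129087/4 - 6389*√21/147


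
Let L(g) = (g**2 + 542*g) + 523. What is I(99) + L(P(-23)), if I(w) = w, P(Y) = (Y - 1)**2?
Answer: 644590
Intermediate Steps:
P(Y) = (-1 + Y)**2
L(g) = 523 + g**2 + 542*g
I(99) + L(P(-23)) = 99 + (523 + ((-1 - 23)**2)**2 + 542*(-1 - 23)**2) = 99 + (523 + ((-24)**2)**2 + 542*(-24)**2) = 99 + (523 + 576**2 + 542*576) = 99 + (523 + 331776 + 312192) = 99 + 644491 = 644590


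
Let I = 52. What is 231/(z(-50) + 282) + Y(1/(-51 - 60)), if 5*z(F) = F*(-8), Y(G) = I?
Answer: 19055/362 ≈ 52.638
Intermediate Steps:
Y(G) = 52
z(F) = -8*F/5 (z(F) = (F*(-8))/5 = (-8*F)/5 = -8*F/5)
231/(z(-50) + 282) + Y(1/(-51 - 60)) = 231/(-8/5*(-50) + 282) + 52 = 231/(80 + 282) + 52 = 231/362 + 52 = 19055/362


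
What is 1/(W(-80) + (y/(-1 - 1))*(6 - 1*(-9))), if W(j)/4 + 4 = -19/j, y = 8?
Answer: -20/1501 ≈ -0.013324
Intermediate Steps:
W(j) = -16 - 76/j (W(j) = -16 + 4*(-19/j) = -16 - 76/j)
1/(W(-80) + (y/(-1 - 1))*(6 - 1*(-9))) = 1/((-16 - 76/(-80)) + (8/(-1 - 1))*(6 - 1*(-9))) = 1/((-16 - 76*(-1/80)) + (8/(-2))*(6 + 9)) = 1/((-16 + 19/20) + (8*(-½))*15) = 1/(-301/20 - 4*15) = 1/(-301/20 - 60) = 1/(-1501/20) = -20/1501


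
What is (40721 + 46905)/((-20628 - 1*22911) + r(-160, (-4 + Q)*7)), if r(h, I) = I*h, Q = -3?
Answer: -87626/35699 ≈ -2.4546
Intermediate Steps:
(40721 + 46905)/((-20628 - 1*22911) + r(-160, (-4 + Q)*7)) = (40721 + 46905)/((-20628 - 1*22911) + ((-4 - 3)*7)*(-160)) = 87626/((-20628 - 22911) - 7*7*(-160)) = 87626/(-43539 - 49*(-160)) = 87626/(-43539 + 7840) = 87626/(-35699) = 87626*(-1/35699) = -87626/35699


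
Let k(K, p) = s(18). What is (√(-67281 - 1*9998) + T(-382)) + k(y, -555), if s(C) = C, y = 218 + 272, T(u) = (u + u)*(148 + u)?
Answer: 178794 + I*√77279 ≈ 1.7879e+5 + 277.99*I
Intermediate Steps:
T(u) = 2*u*(148 + u) (T(u) = (2*u)*(148 + u) = 2*u*(148 + u))
y = 490
k(K, p) = 18
(√(-67281 - 1*9998) + T(-382)) + k(y, -555) = (√(-67281 - 1*9998) + 2*(-382)*(148 - 382)) + 18 = (√(-67281 - 9998) + 2*(-382)*(-234)) + 18 = (√(-77279) + 178776) + 18 = (I*√77279 + 178776) + 18 = (178776 + I*√77279) + 18 = 178794 + I*√77279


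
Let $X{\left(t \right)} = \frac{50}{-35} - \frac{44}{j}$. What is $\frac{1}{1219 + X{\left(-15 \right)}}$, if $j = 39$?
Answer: $\frac{273}{332089} \approx 0.00082207$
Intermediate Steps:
$X{\left(t \right)} = - \frac{698}{273}$ ($X{\left(t \right)} = \frac{50}{-35} - \frac{44}{39} = 50 \left(- \frac{1}{35}\right) - \frac{44}{39} = - \frac{10}{7} - \frac{44}{39} = - \frac{698}{273}$)
$\frac{1}{1219 + X{\left(-15 \right)}} = \frac{1}{1219 - \frac{698}{273}} = \frac{1}{\frac{332089}{273}} = \frac{273}{332089}$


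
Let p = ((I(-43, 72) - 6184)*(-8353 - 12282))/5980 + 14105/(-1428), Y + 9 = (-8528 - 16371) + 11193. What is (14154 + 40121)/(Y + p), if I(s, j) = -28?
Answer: 3310557900/470320499 ≈ 7.0389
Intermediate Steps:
Y = -13715 (Y = -9 + ((-8528 - 16371) + 11193) = -9 + (-24899 + 11193) = -9 - 13706 = -13715)
p = 1306880639/60996 (p = ((-28 - 6184)*(-8353 - 12282))/5980 + 14105/(-1428) = -6212*(-20635)*(1/5980) + 14105*(-1/1428) = 128184620*(1/5980) - 2015/204 = 6409231/299 - 2015/204 = 1306880639/60996 ≈ 21426.)
(14154 + 40121)/(Y + p) = (14154 + 40121)/(-13715 + 1306880639/60996) = 54275/(470320499/60996) = 54275*(60996/470320499) = 3310557900/470320499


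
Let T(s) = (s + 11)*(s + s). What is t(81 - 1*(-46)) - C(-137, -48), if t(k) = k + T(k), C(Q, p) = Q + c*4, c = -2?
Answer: 35324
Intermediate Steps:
T(s) = 2*s*(11 + s) (T(s) = (11 + s)*(2*s) = 2*s*(11 + s))
C(Q, p) = -8 + Q (C(Q, p) = Q - 2*4 = Q - 8 = -8 + Q)
t(k) = k + 2*k*(11 + k)
t(81 - 1*(-46)) - C(-137, -48) = (81 - 1*(-46))*(23 + 2*(81 - 1*(-46))) - (-8 - 137) = (81 + 46)*(23 + 2*(81 + 46)) - 1*(-145) = 127*(23 + 2*127) + 145 = 127*(23 + 254) + 145 = 127*277 + 145 = 35179 + 145 = 35324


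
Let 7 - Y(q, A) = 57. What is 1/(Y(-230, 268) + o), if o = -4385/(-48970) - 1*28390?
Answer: -9794/278540483 ≈ -3.5162e-5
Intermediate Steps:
Y(q, A) = -50 (Y(q, A) = 7 - 1*57 = 7 - 57 = -50)
o = -278050783/9794 (o = -4385*(-1/48970) - 28390 = 877/9794 - 28390 = -278050783/9794 ≈ -28390.)
1/(Y(-230, 268) + o) = 1/(-50 - 278050783/9794) = 1/(-278540483/9794) = -9794/278540483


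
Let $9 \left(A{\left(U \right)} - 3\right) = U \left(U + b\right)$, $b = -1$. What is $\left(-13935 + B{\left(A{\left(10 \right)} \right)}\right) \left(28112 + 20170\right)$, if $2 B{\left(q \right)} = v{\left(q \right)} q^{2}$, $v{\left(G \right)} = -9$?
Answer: $-709528131$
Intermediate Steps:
$A{\left(U \right)} = 3 + \frac{U \left(-1 + U\right)}{9}$ ($A{\left(U \right)} = 3 + \frac{U \left(U - 1\right)}{9} = 3 + \frac{U \left(-1 + U\right)}{9}$)
$B{\left(q \right)} = - \frac{9 q^{2}}{2}$ ($B{\left(q \right)} = \frac{\left(-9\right) q^{2}}{2} = - \frac{9 q^{2}}{2}$)
$\left(-13935 + B{\left(A{\left(10 \right)} \right)}\right) \left(28112 + 20170\right) = \left(-13935 - \frac{9 \left(3 - \frac{10}{9} + \frac{10^{2}}{9}\right)^{2}}{2}\right) \left(28112 + 20170\right) = \left(-13935 - \frac{9 \left(3 - \frac{10}{9} + \frac{1}{9} \cdot 100\right)^{2}}{2}\right) 48282 = \left(-13935 - \frac{9 \left(3 - \frac{10}{9} + \frac{100}{9}\right)^{2}}{2}\right) 48282 = \left(-13935 - \frac{9 \cdot 13^{2}}{2}\right) 48282 = \left(-13935 - \frac{1521}{2}\right) 48282 = \left(- \frac{29391}{2}\right) 48282 = -709528131$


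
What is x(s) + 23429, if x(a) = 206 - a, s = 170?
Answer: 23465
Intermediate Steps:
x(s) + 23429 = (206 - 1*170) + 23429 = (206 - 170) + 23429 = 36 + 23429 = 23465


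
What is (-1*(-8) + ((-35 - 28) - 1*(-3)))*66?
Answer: -3432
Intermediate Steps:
(-1*(-8) + ((-35 - 28) - 1*(-3)))*66 = (8 + (-63 + 3))*66 = (8 - 60)*66 = -52*66 = -3432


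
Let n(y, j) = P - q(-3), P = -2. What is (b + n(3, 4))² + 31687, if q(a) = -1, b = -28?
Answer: 32528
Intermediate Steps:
n(y, j) = -1 (n(y, j) = -2 - 1*(-1) = -2 + 1 = -1)
(b + n(3, 4))² + 31687 = (-28 - 1)² + 31687 = (-29)² + 31687 = 841 + 31687 = 32528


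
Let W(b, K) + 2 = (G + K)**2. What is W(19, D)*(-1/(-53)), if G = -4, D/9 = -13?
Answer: 14639/53 ≈ 276.21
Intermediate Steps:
D = -117 (D = 9*(-13) = -117)
W(b, K) = -2 + (-4 + K)**2
W(19, D)*(-1/(-53)) = (-2 + (-4 - 117)**2)*(-1/(-53)) = (-2 + (-121)**2)*(-1*(-1/53)) = (-2 + 14641)*(1/53) = 14639*(1/53) = 14639/53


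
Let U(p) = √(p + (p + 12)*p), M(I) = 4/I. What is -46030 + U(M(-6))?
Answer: -46030 + I*√74/3 ≈ -46030.0 + 2.8674*I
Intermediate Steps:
U(p) = √(p + p*(12 + p)) (U(p) = √(p + (12 + p)*p) = √(p + p*(12 + p)))
-46030 + U(M(-6)) = -46030 + √((4/(-6))*(13 + 4/(-6))) = -46030 + √((4*(-⅙))*(13 + 4*(-⅙))) = -46030 + √(-2*(13 - ⅔)/3) = -46030 + √(-⅔*37/3) = -46030 + √(-74/9) = -46030 + I*√74/3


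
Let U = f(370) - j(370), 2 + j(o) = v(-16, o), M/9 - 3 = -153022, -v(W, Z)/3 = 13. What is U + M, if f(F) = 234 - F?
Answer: -1377266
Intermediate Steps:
v(W, Z) = -39 (v(W, Z) = -3*13 = -39)
M = -1377171 (M = 27 + 9*(-153022) = 27 - 1377198 = -1377171)
j(o) = -41 (j(o) = -2 - 39 = -41)
U = -95 (U = (234 - 1*370) - 1*(-41) = (234 - 370) + 41 = -136 + 41 = -95)
U + M = -95 - 1377171 = -1377266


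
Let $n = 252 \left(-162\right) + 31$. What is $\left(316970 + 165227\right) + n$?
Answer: $441404$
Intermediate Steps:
$n = -40793$ ($n = -40824 + 31 = -40793$)
$\left(316970 + 165227\right) + n = \left(316970 + 165227\right) - 40793 = 482197 - 40793 = 441404$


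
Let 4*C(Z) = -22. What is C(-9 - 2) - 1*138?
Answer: -287/2 ≈ -143.50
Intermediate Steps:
C(Z) = -11/2 (C(Z) = (1/4)*(-22) = -11/2)
C(-9 - 2) - 1*138 = -11/2 - 1*138 = -11/2 - 138 = -287/2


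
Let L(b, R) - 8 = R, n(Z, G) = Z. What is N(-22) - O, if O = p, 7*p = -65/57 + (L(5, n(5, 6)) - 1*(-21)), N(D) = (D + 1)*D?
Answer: 182465/399 ≈ 457.31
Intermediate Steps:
N(D) = D*(1 + D) (N(D) = (1 + D)*D = D*(1 + D))
L(b, R) = 8 + R
p = 1873/399 (p = (-65/57 + ((8 + 5) - 1*(-21)))/7 = (-65*1/57 + (13 + 21))/7 = (-65/57 + 34)/7 = (⅐)*(1873/57) = 1873/399 ≈ 4.6942)
O = 1873/399 ≈ 4.6942
N(-22) - O = -22*(1 - 22) - 1*1873/399 = -22*(-21) - 1873/399 = 462 - 1873/399 = 182465/399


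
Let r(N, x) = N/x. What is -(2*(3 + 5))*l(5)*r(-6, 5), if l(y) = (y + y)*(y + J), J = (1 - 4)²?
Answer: 2688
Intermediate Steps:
J = 9 (J = (-3)² = 9)
l(y) = 2*y*(9 + y) (l(y) = (y + y)*(y + 9) = (2*y)*(9 + y) = 2*y*(9 + y))
-(2*(3 + 5))*l(5)*r(-6, 5) = -(2*(3 + 5))*(2*5*(9 + 5))*(-6/5) = -(2*8)*(2*5*14)*(-6*⅕) = -16*140*(-6)/5 = -2240*(-6)/5 = -1*(-2688) = 2688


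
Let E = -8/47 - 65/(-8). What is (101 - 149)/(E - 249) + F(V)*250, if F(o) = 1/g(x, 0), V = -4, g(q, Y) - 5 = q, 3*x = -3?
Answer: 3788407/60422 ≈ 62.699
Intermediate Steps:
x = -1 (x = (1/3)*(-3) = -1)
g(q, Y) = 5 + q
E = 2991/376 (E = -8*1/47 - 65*(-1/8) = -8/47 + 65/8 = 2991/376 ≈ 7.9548)
F(o) = 1/4 (F(o) = 1/(5 - 1) = 1/4)
(101 - 149)/(E - 249) + F(V)*250 = (101 - 149)/(2991/376 - 249) + (1/4)*250 = -48/(-90633/376) + 125/2 = -48*(-376/90633) + 125/2 = 6016/30211 + 125/2 = 3788407/60422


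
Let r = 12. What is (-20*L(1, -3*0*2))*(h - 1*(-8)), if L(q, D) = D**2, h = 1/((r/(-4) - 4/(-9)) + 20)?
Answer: 0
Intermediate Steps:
h = 9/157 (h = 1/((12/(-4) - 4/(-9)) + 20) = 1/((12*(-1/4) - 4*(-1/9)) + 20) = 1/((-3 + 4/9) + 20) = 1/(-23/9 + 20) = 1/(157/9) = 9/157 ≈ 0.057325)
(-20*L(1, -3*0*2))*(h - 1*(-8)) = (-20*(-3*0*2)**2)*(9/157 - 1*(-8)) = (-20*(0*2)**2)*(9/157 + 8) = -20*0**2*(1265/157) = -20*0*(1265/157) = 0*(1265/157) = 0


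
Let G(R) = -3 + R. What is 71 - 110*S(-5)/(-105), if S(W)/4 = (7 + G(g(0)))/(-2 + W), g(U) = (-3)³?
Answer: 12461/147 ≈ 84.769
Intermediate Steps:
g(U) = -27
S(W) = -92/(-2 + W) (S(W) = 4*((7 + (-3 - 27))/(-2 + W)) = 4*((7 - 30)/(-2 + W)) = 4*(-23/(-2 + W)) = -92/(-2 + W))
71 - 110*S(-5)/(-105) = 71 - 110*(-92/(-2 - 5))/(-105) = 71 - 110*(-92/(-7))*(-1)/105 = 71 - 110*(-92*(-⅐))*(-1)/105 = 71 - 10120*(-1)/(7*105) = 71 - 110*(-92/735) = 71 + 2024/147 = 12461/147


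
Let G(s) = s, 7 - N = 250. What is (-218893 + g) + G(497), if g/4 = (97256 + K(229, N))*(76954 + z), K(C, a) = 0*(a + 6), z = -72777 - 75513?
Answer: -27751634460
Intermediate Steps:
N = -243 (N = 7 - 1*250 = 7 - 250 = -243)
z = -148290
K(C, a) = 0 (K(C, a) = 0*(6 + a) = 0)
g = -27751416064 (g = 4*((97256 + 0)*(76954 - 148290)) = 4*(97256*(-71336)) = 4*(-6937854016) = -27751416064)
(-218893 + g) + G(497) = (-218893 - 27751416064) + 497 = -27751634957 + 497 = -27751634460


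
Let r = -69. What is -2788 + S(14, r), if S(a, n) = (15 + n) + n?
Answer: -2911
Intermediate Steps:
S(a, n) = 15 + 2*n
-2788 + S(14, r) = -2788 + (15 + 2*(-69)) = -2788 + (15 - 138) = -2788 - 123 = -2911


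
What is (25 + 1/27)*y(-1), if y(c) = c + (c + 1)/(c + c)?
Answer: -676/27 ≈ -25.037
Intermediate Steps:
y(c) = c + (1 + c)/(2*c) (y(c) = c + (1 + c)/((2*c)) = c + (1 + c)*(1/(2*c)) = c + (1 + c)/(2*c))
(25 + 1/27)*y(-1) = (25 + 1/27)*(½ - 1 + (½)/(-1)) = (25 + 1/27)*(½ - 1 + (½)*(-1)) = 676*(½ - 1 - ½)/27 = (676/27)*(-1) = -676/27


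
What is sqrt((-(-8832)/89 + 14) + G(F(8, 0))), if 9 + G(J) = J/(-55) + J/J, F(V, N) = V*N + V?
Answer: sqrt(2518076110)/4895 ≈ 10.251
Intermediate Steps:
F(V, N) = V + N*V (F(V, N) = N*V + V = V + N*V)
G(J) = -8 - J/55 (G(J) = -9 + (J/(-55) + J/J) = -9 + (J*(-1/55) + 1) = -9 + (-J/55 + 1) = -9 + (1 - J/55) = -8 - J/55)
sqrt((-(-8832)/89 + 14) + G(F(8, 0))) = sqrt((-(-8832)/89 + 14) + (-8 - 8*(1 + 0)/55)) = sqrt((-(-8832)/89 + 14) + (-8 - 8/55)) = sqrt((-96*(-92/89) + 14) + (-8 - 1/55*8)) = sqrt((8832/89 + 14) + (-8 - 8/55)) = sqrt(10078/89 - 448/55) = sqrt(514418/4895) = sqrt(2518076110)/4895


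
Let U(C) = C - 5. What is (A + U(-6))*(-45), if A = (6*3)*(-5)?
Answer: 4545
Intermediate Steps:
A = -90 (A = 18*(-5) = -90)
U(C) = -5 + C
(A + U(-6))*(-45) = (-90 + (-5 - 6))*(-45) = (-90 - 11)*(-45) = -101*(-45) = 4545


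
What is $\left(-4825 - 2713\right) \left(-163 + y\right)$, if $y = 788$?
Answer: $-4711250$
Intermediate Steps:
$\left(-4825 - 2713\right) \left(-163 + y\right) = \left(-4825 - 2713\right) \left(-163 + 788\right) = \left(-7538\right) 625 = -4711250$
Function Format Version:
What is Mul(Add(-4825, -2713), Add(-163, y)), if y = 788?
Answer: -4711250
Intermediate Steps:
Mul(Add(-4825, -2713), Add(-163, y)) = Mul(Add(-4825, -2713), Add(-163, 788)) = Mul(-7538, 625) = -4711250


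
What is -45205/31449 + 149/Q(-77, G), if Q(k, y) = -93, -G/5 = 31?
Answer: -987774/324973 ≈ -3.0396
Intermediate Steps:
G = -155 (G = -5*31 = -155)
-45205/31449 + 149/Q(-77, G) = -45205/31449 + 149/(-93) = -45205*1/31449 + 149*(-1/93) = -45205/31449 - 149/93 = -987774/324973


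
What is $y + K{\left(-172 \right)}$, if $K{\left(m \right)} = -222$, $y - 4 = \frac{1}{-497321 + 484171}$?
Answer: $- \frac{2866701}{13150} \approx -218.0$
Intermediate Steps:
$y = \frac{52599}{13150}$ ($y = 4 + \frac{1}{-497321 + 484171} = 4 + \frac{1}{-13150} = 4 - \frac{1}{13150} = \frac{52599}{13150} \approx 3.9999$)
$y + K{\left(-172 \right)} = \frac{52599}{13150} - 222 = - \frac{2866701}{13150}$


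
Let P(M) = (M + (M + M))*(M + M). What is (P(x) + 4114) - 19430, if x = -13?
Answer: -14302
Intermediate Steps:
P(M) = 6*M² (P(M) = (M + 2*M)*(2*M) = (3*M)*(2*M) = 6*M²)
(P(x) + 4114) - 19430 = (6*(-13)² + 4114) - 19430 = (6*169 + 4114) - 19430 = (1014 + 4114) - 19430 = 5128 - 19430 = -14302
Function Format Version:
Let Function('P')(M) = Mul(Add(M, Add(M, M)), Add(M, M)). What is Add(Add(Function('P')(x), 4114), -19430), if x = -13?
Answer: -14302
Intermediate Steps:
Function('P')(M) = Mul(6, Pow(M, 2)) (Function('P')(M) = Mul(Add(M, Mul(2, M)), Mul(2, M)) = Mul(Mul(3, M), Mul(2, M)) = Mul(6, Pow(M, 2)))
Add(Add(Function('P')(x), 4114), -19430) = Add(Add(Mul(6, Pow(-13, 2)), 4114), -19430) = Add(Add(Mul(6, 169), 4114), -19430) = Add(Add(1014, 4114), -19430) = Add(5128, -19430) = -14302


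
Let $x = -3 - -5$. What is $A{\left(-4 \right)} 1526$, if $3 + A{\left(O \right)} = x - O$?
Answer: $4578$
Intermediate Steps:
$x = 2$ ($x = -3 + 5 = 2$)
$A{\left(O \right)} = -1 - O$ ($A{\left(O \right)} = -3 - \left(-2 + O\right) = -1 - O$)
$A{\left(-4 \right)} 1526 = \left(-1 - -4\right) 1526 = \left(-1 + 4\right) 1526 = 3 \cdot 1526 = 4578$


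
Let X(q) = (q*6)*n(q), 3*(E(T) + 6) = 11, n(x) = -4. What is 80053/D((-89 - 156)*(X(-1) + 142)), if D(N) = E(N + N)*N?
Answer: 240159/284690 ≈ 0.84358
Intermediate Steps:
E(T) = -7/3 (E(T) = -6 + (⅓)*11 = -6 + 11/3 = -7/3)
X(q) = -24*q (X(q) = (q*6)*(-4) = (6*q)*(-4) = -24*q)
D(N) = -7*N/3
80053/D((-89 - 156)*(X(-1) + 142)) = 80053/((-7*(-89 - 156)*(-24*(-1) + 142)/3)) = 80053/((-(-1715)*(24 + 142)/3)) = 80053/((-(-1715)*166/3)) = 80053/((-7/3*(-40670))) = 80053/(284690/3) = 80053*(3/284690) = 240159/284690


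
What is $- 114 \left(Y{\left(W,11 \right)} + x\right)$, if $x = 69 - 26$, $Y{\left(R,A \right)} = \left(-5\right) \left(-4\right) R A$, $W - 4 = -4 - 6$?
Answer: $145578$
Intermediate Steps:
$W = -6$ ($W = 4 - 10 = -6$)
$Y{\left(R,A \right)} = 20 A R$ ($Y{\left(R,A \right)} = 20 R A = 20 A R$)
$x = 43$ ($x = 69 - 26 = 43$)
$- 114 \left(Y{\left(W,11 \right)} + x\right) = - 114 \left(20 \cdot 11 \left(-6\right) + 43\right) = - 114 \left(-1320 + 43\right) = \left(-114\right) \left(-1277\right) = 145578$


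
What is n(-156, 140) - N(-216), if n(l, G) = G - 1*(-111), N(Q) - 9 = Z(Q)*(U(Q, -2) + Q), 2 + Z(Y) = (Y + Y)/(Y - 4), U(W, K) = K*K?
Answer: 12886/55 ≈ 234.29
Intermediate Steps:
U(W, K) = K**2
Z(Y) = -2 + 2*Y/(-4 + Y) (Z(Y) = -2 + (Y + Y)/(Y - 4) = -2 + (2*Y)/(-4 + Y) = -2 + 2*Y/(-4 + Y))
N(Q) = 9 + 8*(4 + Q)/(-4 + Q) (N(Q) = 9 + (8/(-4 + Q))*((-2)**2 + Q) = 9 + (8/(-4 + Q))*(4 + Q) = 9 + 8*(4 + Q)/(-4 + Q))
n(l, G) = 111 + G (n(l, G) = G + 111 = 111 + G)
n(-156, 140) - N(-216) = (111 + 140) - (-4 + 17*(-216))/(-4 - 216) = 251 - (-4 - 3672)/(-220) = 251 - (-1)*(-3676)/220 = 251 - 1*919/55 = 251 - 919/55 = 12886/55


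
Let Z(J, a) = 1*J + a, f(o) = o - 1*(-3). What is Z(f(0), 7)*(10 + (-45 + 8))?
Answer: -270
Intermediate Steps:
f(o) = 3 + o (f(o) = o + 3 = 3 + o)
Z(J, a) = J + a
Z(f(0), 7)*(10 + (-45 + 8)) = ((3 + 0) + 7)*(10 + (-45 + 8)) = (3 + 7)*(10 - 37) = 10*(-27) = -270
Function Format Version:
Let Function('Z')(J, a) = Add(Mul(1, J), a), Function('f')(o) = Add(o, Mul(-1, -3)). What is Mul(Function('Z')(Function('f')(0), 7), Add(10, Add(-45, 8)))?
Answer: -270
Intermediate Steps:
Function('f')(o) = Add(3, o) (Function('f')(o) = Add(o, 3) = Add(3, o))
Function('Z')(J, a) = Add(J, a)
Mul(Function('Z')(Function('f')(0), 7), Add(10, Add(-45, 8))) = Mul(Add(Add(3, 0), 7), Add(10, Add(-45, 8))) = Mul(Add(3, 7), Add(10, -37)) = Mul(10, -27) = -270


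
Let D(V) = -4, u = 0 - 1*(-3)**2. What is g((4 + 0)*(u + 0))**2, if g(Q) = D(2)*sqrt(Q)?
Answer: -576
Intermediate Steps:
u = -9 (u = 0 - 1*9 = 0 - 9 = -9)
g(Q) = -4*sqrt(Q)
g((4 + 0)*(u + 0))**2 = (-4*sqrt(-9 + 0)*sqrt(4 + 0))**2 = (-4*6*I)**2 = (-24*I)**2 = -576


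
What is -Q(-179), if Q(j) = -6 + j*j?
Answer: -32035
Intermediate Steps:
Q(j) = -6 + j²
-Q(-179) = -(-6 + (-179)²) = -(-6 + 32041) = -1*32035 = -32035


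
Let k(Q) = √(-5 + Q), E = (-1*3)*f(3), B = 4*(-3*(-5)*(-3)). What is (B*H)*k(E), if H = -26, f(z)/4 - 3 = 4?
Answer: 4680*I*√89 ≈ 44151.0*I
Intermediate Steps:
f(z) = 28 (f(z) = 12 + 4*4 = 12 + 16 = 28)
B = -180 (B = 4*(15*(-3)) = 4*(-45) = -180)
E = -84 (E = -1*3*28 = -3*28 = -84)
(B*H)*k(E) = (-180*(-26))*√(-5 - 84) = 4680*√(-89) = 4680*(I*√89) = 4680*I*√89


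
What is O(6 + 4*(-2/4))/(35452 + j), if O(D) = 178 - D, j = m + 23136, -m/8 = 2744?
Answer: 29/6106 ≈ 0.0047494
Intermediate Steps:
m = -21952 (m = -8*2744 = -21952)
j = 1184 (j = -21952 + 23136 = 1184)
O(6 + 4*(-2/4))/(35452 + j) = (178 - (6 + 4*(-2/4)))/(35452 + 1184) = (178 - (6 + 4*(-2*1/4)))/36636 = (178 - (6 + 4*(-1/2)))*(1/36636) = (178 - (6 - 2))*(1/36636) = (178 - 1*4)*(1/36636) = (178 - 4)*(1/36636) = 174*(1/36636) = 29/6106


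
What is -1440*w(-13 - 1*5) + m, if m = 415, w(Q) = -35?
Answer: 50815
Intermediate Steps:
-1440*w(-13 - 1*5) + m = -1440*(-35) + 415 = 50400 + 415 = 50815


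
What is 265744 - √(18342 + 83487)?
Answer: 265744 - √101829 ≈ 2.6543e+5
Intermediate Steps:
265744 - √(18342 + 83487) = 265744 - √101829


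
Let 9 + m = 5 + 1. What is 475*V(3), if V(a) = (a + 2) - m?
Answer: 3800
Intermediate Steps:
m = -3 (m = -9 + (5 + 1) = -9 + 6 = -3)
V(a) = 5 + a (V(a) = (a + 2) - 1*(-3) = (2 + a) + 3 = 5 + a)
475*V(3) = 475*(5 + 3) = 475*8 = 3800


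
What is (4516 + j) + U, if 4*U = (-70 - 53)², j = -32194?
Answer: -95583/4 ≈ -23896.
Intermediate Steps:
U = 15129/4 (U = (-70 - 53)²/4 = (¼)*(-123)² = (¼)*15129 = 15129/4 ≈ 3782.3)
(4516 + j) + U = (4516 - 32194) + 15129/4 = -27678 + 15129/4 = -95583/4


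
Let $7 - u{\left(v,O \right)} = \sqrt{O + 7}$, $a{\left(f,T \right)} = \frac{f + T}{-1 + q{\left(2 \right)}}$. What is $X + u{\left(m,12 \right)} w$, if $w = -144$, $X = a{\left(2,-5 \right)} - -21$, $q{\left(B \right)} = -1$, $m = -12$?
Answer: $- \frac{1971}{2} + 144 \sqrt{19} \approx -357.82$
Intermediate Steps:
$a{\left(f,T \right)} = - \frac{T}{2} - \frac{f}{2}$ ($a{\left(f,T \right)} = \frac{f + T}{-1 - 1} = \frac{T + f}{-2} = \left(T + f\right) \left(- \frac{1}{2}\right) = - \frac{T}{2} - \frac{f}{2}$)
$u{\left(v,O \right)} = 7 - \sqrt{7 + O}$ ($u{\left(v,O \right)} = 7 - \sqrt{O + 7} = 7 - \sqrt{7 + O}$)
$X = \frac{45}{2}$ ($X = \left(\left(- \frac{1}{2}\right) \left(-5\right) - 1\right) - -21 = \left(\frac{5}{2} - 1\right) + 21 = \frac{3}{2} + 21 = \frac{45}{2} \approx 22.5$)
$X + u{\left(m,12 \right)} w = \frac{45}{2} + \left(7 - \sqrt{7 + 12}\right) \left(-144\right) = \frac{45}{2} + \left(7 - \sqrt{19}\right) \left(-144\right) = \frac{45}{2} - \left(1008 - 144 \sqrt{19}\right) = - \frac{1971}{2} + 144 \sqrt{19}$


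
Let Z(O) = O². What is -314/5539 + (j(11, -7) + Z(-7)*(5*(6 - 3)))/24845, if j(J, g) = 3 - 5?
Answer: -3741243/137616455 ≈ -0.027186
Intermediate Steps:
j(J, g) = -2
-314/5539 + (j(11, -7) + Z(-7)*(5*(6 - 3)))/24845 = -314/5539 + (-2 + (-7)²*(5*(6 - 3)))/24845 = -314*1/5539 + (-2 + 49*(5*3))*(1/24845) = -314/5539 + (-2 + 49*15)*(1/24845) = -314/5539 + (-2 + 735)*(1/24845) = -314/5539 + 733*(1/24845) = -314/5539 + 733/24845 = -3741243/137616455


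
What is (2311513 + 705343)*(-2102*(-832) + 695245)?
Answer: 7373524901304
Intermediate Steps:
(2311513 + 705343)*(-2102*(-832) + 695245) = 3016856*(1748864 + 695245) = 3016856*2444109 = 7373524901304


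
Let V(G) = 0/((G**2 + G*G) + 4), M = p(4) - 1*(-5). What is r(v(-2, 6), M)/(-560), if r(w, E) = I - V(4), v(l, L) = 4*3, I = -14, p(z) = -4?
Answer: 1/40 ≈ 0.025000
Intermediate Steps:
M = 1 (M = -4 - 1*(-5) = -4 + 5 = 1)
v(l, L) = 12
V(G) = 0 (V(G) = 0/((G**2 + G**2) + 4) = 0/(2*G**2 + 4) = 0/(4 + 2*G**2) = 0)
r(w, E) = -14 (r(w, E) = -14 - 1*0 = -14 + 0 = -14)
r(v(-2, 6), M)/(-560) = -14/(-560) = -14*(-1/560) = 1/40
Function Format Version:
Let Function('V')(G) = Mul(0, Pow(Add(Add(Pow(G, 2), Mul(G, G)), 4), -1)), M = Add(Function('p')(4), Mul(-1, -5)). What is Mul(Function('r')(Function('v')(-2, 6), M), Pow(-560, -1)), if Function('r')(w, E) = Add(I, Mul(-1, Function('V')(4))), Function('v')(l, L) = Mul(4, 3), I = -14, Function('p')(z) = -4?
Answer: Rational(1, 40) ≈ 0.025000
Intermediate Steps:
M = 1 (M = Add(-4, Mul(-1, -5)) = Add(-4, 5) = 1)
Function('v')(l, L) = 12
Function('V')(G) = 0 (Function('V')(G) = Mul(0, Pow(Add(Add(Pow(G, 2), Pow(G, 2)), 4), -1)) = Mul(0, Pow(Add(Mul(2, Pow(G, 2)), 4), -1)) = Mul(0, Pow(Add(4, Mul(2, Pow(G, 2))), -1)) = 0)
Function('r')(w, E) = -14 (Function('r')(w, E) = Add(-14, Mul(-1, 0)) = Add(-14, 0) = -14)
Mul(Function('r')(Function('v')(-2, 6), M), Pow(-560, -1)) = Mul(-14, Pow(-560, -1)) = Mul(-14, Rational(-1, 560)) = Rational(1, 40)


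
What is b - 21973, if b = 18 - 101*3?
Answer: -22258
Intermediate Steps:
b = -285 (b = 18 - 303 = -285)
b - 21973 = -285 - 21973 = -22258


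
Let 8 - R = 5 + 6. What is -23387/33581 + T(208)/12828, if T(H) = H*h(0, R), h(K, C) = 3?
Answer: -23254491/35898089 ≈ -0.64779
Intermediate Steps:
R = -3 (R = 8 - (5 + 6) = 8 - 1*11 = 8 - 11 = -3)
T(H) = 3*H (T(H) = H*3 = 3*H)
-23387/33581 + T(208)/12828 = -23387/33581 + (3*208)/12828 = -23387*1/33581 + 624*(1/12828) = -23387/33581 + 52/1069 = -23254491/35898089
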